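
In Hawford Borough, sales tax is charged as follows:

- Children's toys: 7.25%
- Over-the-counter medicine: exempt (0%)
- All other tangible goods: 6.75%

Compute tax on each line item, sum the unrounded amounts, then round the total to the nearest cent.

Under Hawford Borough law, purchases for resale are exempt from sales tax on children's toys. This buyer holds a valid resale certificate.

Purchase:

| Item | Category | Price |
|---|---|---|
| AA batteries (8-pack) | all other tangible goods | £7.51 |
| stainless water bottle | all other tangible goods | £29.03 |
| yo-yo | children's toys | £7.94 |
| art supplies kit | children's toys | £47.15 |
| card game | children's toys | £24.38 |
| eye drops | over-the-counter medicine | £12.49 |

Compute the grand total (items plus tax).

AA batteries (8-pack) £7.51: all other tangible goods → 6.75% → £0.506925
Stainless water bottle £29.03: all other tangible goods → 6.75% → £1.959525
Yo-yo £7.94: children's toys, buyer-exempt → 0% → £0.00
Art supplies kit £47.15: children's toys, buyer-exempt → 0% → £0.00
Card game £24.38: children's toys, buyer-exempt → 0% → £0.00
Eye drops £12.49: over-the-counter medicine → 0% → £0.00
Subtotal = £128.50; unrounded tax = £2.46645 → £2.47; total due = £130.97

£130.97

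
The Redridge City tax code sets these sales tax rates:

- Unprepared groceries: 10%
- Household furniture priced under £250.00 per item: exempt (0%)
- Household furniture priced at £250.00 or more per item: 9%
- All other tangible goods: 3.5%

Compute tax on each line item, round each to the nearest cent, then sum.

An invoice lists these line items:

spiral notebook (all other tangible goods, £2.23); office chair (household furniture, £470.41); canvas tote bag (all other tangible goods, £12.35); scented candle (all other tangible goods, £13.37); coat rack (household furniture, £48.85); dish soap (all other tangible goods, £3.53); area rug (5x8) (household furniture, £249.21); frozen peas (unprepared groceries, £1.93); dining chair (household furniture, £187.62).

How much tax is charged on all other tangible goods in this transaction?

£1.10

Spiral notebook £2.23: all other tangible goods → 3.5% → £0.08
Canvas tote bag £12.35: all other tangible goods → 3.5% → £0.43
Scented candle £13.37: all other tangible goods → 3.5% → £0.47
Dish soap £3.53: all other tangible goods → 3.5% → £0.12
Tax on all other tangible goods = £0.08 + £0.43 + £0.47 + £0.12 = £1.10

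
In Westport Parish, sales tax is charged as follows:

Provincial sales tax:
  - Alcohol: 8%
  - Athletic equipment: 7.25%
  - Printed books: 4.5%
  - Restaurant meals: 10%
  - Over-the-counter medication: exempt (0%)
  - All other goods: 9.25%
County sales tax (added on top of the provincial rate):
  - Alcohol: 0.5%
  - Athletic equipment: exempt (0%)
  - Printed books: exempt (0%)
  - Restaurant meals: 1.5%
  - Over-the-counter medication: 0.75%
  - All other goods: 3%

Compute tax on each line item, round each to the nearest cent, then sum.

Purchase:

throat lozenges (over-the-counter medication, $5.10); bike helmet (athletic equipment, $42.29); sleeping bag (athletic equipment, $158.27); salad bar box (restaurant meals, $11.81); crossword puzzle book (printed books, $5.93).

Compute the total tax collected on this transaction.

Throat lozenges $5.10: over-the-counter medication → 0% + 0.75% county = 0.75% → $0.04
Bike helmet $42.29: athletic equipment → 7.25% + 0% county = 7.25% → $3.07
Sleeping bag $158.27: athletic equipment → 7.25% + 0% county = 7.25% → $11.47
Salad bar box $11.81: restaurant meals → 10% + 1.5% county = 11.5% → $1.36
Crossword puzzle book $5.93: printed books → 4.5% + 0% county = 4.5% → $0.27
Total tax = $0.04 + $3.07 + $11.47 + $1.36 + $0.27 = $16.21

$16.21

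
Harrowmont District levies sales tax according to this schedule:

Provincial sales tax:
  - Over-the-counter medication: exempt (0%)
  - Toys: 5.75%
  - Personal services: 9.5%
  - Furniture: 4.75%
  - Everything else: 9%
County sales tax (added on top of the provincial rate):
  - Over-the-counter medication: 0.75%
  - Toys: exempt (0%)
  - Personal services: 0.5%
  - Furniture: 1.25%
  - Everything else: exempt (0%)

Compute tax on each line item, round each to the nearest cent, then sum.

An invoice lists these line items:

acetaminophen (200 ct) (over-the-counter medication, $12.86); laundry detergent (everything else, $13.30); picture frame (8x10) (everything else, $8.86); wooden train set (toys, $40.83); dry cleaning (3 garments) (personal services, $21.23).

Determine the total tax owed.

$6.57

Acetaminophen (200 ct) $12.86: over-the-counter medication → 0% + 0.75% county = 0.75% → $0.10
Laundry detergent $13.30: everything else → 9% + 0% county = 9% → $1.20
Picture frame (8x10) $8.86: everything else → 9% + 0% county = 9% → $0.80
Wooden train set $40.83: toys → 5.75% + 0% county = 5.75% → $2.35
Dry cleaning (3 garments) $21.23: personal services → 9.5% + 0.5% county = 10% → $2.12
Total tax = $0.10 + $1.20 + $0.80 + $2.35 + $2.12 = $6.57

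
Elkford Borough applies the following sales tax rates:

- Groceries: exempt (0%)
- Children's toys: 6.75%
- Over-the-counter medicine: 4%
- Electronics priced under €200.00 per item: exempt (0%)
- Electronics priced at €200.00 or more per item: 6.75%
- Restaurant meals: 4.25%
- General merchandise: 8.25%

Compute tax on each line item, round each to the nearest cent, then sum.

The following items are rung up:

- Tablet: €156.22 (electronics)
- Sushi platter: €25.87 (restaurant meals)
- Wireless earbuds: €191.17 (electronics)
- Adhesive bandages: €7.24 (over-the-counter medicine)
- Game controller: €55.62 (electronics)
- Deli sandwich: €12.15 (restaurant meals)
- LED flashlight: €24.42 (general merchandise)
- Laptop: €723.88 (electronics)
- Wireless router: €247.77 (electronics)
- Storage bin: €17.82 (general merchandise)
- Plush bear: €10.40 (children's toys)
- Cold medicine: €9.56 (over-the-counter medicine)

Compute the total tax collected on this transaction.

€72.05

Tablet €156.22: electronics, under €200.00 → 0% → €0.00
Sushi platter €25.87: restaurant meals → 4.25% → €1.10
Wireless earbuds €191.17: electronics, under €200.00 → 0% → €0.00
Adhesive bandages €7.24: over-the-counter medicine → 4% → €0.29
Game controller €55.62: electronics, under €200.00 → 0% → €0.00
Deli sandwich €12.15: restaurant meals → 4.25% → €0.52
LED flashlight €24.42: general merchandise → 8.25% → €2.01
Laptop €723.88: electronics, €200.00 or more → 6.75% → €48.86
Wireless router €247.77: electronics, €200.00 or more → 6.75% → €16.72
Storage bin €17.82: general merchandise → 8.25% → €1.47
Plush bear €10.40: children's toys → 6.75% → €0.70
Cold medicine €9.56: over-the-counter medicine → 4% → €0.38
Total tax = €1.10 + €0.29 + €0.52 + €2.01 + €48.86 + €16.72 + €1.47 + €0.70 + €0.38 = €72.05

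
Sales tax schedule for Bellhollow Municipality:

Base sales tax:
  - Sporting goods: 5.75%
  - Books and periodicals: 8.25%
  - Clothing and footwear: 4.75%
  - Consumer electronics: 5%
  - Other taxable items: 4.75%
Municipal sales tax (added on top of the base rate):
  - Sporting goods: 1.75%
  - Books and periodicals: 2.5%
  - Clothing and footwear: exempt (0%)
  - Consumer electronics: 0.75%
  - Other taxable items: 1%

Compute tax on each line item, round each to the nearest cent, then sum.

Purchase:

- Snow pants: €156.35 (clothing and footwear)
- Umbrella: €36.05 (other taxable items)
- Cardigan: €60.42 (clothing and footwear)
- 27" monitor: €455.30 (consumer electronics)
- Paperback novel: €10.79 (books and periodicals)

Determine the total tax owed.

Snow pants €156.35: clothing and footwear → 4.75% + 0% municipal = 4.75% → €7.43
Umbrella €36.05: other taxable items → 4.75% + 1% municipal = 5.75% → €2.07
Cardigan €60.42: clothing and footwear → 4.75% + 0% municipal = 4.75% → €2.87
27" monitor €455.30: consumer electronics → 5% + 0.75% municipal = 5.75% → €26.18
Paperback novel €10.79: books and periodicals → 8.25% + 2.5% municipal = 10.75% → €1.16
Total tax = €7.43 + €2.07 + €2.87 + €26.18 + €1.16 = €39.71

€39.71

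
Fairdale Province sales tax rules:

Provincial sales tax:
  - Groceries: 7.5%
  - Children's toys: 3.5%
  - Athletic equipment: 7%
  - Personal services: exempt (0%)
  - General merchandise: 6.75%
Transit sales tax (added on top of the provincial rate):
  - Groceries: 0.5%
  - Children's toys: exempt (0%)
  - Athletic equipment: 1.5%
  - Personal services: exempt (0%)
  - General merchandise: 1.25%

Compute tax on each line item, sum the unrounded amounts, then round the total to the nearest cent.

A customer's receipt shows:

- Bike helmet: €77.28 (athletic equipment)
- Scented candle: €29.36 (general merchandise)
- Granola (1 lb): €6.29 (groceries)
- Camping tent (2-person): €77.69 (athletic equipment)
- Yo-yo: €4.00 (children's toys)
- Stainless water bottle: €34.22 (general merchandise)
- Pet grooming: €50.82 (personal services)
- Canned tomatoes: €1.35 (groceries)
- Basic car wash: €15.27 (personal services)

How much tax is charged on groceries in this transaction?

Granola (1 lb) €6.29: groceries → 7.5% + 0.5% transit = 8% → €0.5032
Canned tomatoes €1.35: groceries → 7.5% + 0.5% transit = 8% → €0.108
Tax on groceries: unrounded sum = €0.6112 → €0.61

€0.61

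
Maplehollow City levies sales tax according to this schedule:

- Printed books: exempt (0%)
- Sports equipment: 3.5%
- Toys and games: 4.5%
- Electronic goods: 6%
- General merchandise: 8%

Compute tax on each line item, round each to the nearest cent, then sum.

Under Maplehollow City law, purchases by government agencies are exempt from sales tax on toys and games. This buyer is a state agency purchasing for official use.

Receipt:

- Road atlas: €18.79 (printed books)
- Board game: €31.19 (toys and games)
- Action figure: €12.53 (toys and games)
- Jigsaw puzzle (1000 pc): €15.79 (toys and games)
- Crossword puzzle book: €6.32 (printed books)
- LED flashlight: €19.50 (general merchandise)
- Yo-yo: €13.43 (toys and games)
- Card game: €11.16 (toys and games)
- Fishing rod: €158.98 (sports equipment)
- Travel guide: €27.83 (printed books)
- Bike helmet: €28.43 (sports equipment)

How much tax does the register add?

€8.12

Road atlas €18.79: printed books → 0% → €0.00
Board game €31.19: toys and games, buyer-exempt → 0% → €0.00
Action figure €12.53: toys and games, buyer-exempt → 0% → €0.00
Jigsaw puzzle (1000 pc) €15.79: toys and games, buyer-exempt → 0% → €0.00
Crossword puzzle book €6.32: printed books → 0% → €0.00
LED flashlight €19.50: general merchandise → 8% → €1.56
Yo-yo €13.43: toys and games, buyer-exempt → 0% → €0.00
Card game €11.16: toys and games, buyer-exempt → 0% → €0.00
Fishing rod €158.98: sports equipment → 3.5% → €5.56
Travel guide €27.83: printed books → 0% → €0.00
Bike helmet €28.43: sports equipment → 3.5% → €1.00
Total tax = €1.56 + €5.56 + €1.00 = €8.12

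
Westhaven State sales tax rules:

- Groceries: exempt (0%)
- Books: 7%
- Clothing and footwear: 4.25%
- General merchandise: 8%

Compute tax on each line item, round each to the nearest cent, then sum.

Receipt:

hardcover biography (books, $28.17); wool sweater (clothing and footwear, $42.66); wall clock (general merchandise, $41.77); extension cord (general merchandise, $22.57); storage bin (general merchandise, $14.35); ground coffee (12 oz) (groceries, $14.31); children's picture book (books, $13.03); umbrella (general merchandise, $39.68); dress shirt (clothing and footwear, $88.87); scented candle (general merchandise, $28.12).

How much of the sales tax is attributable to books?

$2.88

Hardcover biography $28.17: books → 7% → $1.97
Children's picture book $13.03: books → 7% → $0.91
Tax on books = $1.97 + $0.91 = $2.88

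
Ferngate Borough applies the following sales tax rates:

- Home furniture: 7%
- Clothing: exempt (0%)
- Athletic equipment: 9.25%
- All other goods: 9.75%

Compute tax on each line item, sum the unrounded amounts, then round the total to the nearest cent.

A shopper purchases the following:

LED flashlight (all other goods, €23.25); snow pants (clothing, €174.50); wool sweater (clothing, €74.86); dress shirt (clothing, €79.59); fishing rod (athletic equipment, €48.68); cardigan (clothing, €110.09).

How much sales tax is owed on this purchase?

LED flashlight €23.25: all other goods → 9.75% → €2.266875
Snow pants €174.50: clothing → 0% → €0.00
Wool sweater €74.86: clothing → 0% → €0.00
Dress shirt €79.59: clothing → 0% → €0.00
Fishing rod €48.68: athletic equipment → 9.25% → €4.5029
Cardigan €110.09: clothing → 0% → €0.00
Unrounded tax sum = €6.769775 → €6.77

€6.77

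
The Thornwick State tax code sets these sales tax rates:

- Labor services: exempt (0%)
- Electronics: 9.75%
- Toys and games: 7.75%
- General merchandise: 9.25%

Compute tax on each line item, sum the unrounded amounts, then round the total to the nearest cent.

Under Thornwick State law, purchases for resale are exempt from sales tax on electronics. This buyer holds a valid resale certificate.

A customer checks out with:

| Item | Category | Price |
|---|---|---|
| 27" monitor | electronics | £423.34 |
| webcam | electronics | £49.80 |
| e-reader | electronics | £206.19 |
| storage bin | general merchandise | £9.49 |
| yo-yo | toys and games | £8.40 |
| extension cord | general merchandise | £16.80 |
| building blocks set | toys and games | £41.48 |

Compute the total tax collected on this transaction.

27" monitor £423.34: electronics, buyer-exempt → 0% → £0.00
Webcam £49.80: electronics, buyer-exempt → 0% → £0.00
E-reader £206.19: electronics, buyer-exempt → 0% → £0.00
Storage bin £9.49: general merchandise → 9.25% → £0.877825
Yo-yo £8.40: toys and games → 7.75% → £0.651
Extension cord £16.80: general merchandise → 9.25% → £1.554
Building blocks set £41.48: toys and games → 7.75% → £3.2147
Unrounded tax sum = £6.297525 → £6.30

£6.30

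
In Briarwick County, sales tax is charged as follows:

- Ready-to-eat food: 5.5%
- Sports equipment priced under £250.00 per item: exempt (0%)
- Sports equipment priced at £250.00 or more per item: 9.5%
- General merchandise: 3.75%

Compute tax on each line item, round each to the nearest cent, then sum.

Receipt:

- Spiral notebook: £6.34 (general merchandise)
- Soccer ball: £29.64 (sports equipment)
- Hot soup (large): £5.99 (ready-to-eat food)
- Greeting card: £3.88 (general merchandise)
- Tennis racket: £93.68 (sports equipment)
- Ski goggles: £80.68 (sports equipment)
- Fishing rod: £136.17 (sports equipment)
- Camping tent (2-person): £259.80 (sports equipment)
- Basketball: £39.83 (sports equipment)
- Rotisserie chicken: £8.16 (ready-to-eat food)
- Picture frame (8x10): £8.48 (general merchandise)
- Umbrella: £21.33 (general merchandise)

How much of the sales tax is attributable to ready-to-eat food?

Hot soup (large) £5.99: ready-to-eat food → 5.5% → £0.33
Rotisserie chicken £8.16: ready-to-eat food → 5.5% → £0.45
Tax on ready-to-eat food = £0.33 + £0.45 = £0.78

£0.78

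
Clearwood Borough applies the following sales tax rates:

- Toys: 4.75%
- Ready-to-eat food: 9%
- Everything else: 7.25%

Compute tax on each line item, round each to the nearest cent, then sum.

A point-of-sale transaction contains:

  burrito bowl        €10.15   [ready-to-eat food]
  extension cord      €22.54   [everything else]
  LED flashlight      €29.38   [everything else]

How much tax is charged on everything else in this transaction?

€3.76

Extension cord €22.54: everything else → 7.25% → €1.63
LED flashlight €29.38: everything else → 7.25% → €2.13
Tax on everything else = €1.63 + €2.13 = €3.76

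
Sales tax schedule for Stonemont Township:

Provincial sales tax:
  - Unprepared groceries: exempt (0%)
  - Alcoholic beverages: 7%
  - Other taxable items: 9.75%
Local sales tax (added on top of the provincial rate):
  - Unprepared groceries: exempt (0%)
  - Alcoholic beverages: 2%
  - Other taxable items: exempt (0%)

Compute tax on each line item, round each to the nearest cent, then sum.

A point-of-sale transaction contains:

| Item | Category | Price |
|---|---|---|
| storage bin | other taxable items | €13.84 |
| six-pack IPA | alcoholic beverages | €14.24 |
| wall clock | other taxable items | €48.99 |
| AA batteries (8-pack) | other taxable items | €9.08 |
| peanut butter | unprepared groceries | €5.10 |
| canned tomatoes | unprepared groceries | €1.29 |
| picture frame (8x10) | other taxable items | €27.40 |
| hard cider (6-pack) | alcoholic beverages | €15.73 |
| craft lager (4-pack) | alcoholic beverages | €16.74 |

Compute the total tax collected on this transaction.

€13.90

Storage bin €13.84: other taxable items → 9.75% + 0% local = 9.75% → €1.35
Six-pack IPA €14.24: alcoholic beverages → 7% + 2% local = 9% → €1.28
Wall clock €48.99: other taxable items → 9.75% + 0% local = 9.75% → €4.78
AA batteries (8-pack) €9.08: other taxable items → 9.75% + 0% local = 9.75% → €0.89
Peanut butter €5.10: unprepared groceries → 0% + 0% local = 0% → €0.00
Canned tomatoes €1.29: unprepared groceries → 0% + 0% local = 0% → €0.00
Picture frame (8x10) €27.40: other taxable items → 9.75% + 0% local = 9.75% → €2.67
Hard cider (6-pack) €15.73: alcoholic beverages → 7% + 2% local = 9% → €1.42
Craft lager (4-pack) €16.74: alcoholic beverages → 7% + 2% local = 9% → €1.51
Total tax = €1.35 + €1.28 + €4.78 + €0.89 + €2.67 + €1.42 + €1.51 = €13.90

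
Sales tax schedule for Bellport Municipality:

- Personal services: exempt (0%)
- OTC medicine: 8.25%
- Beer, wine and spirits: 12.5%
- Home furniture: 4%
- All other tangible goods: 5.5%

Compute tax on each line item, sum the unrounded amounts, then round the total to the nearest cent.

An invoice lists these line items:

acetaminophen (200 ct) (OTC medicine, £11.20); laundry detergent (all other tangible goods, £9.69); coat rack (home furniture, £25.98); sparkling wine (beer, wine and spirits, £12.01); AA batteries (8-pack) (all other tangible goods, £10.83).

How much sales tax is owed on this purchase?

£4.59

Acetaminophen (200 ct) £11.20: OTC medicine → 8.25% → £0.924
Laundry detergent £9.69: all other tangible goods → 5.5% → £0.53295
Coat rack £25.98: home furniture → 4% → £1.0392
Sparkling wine £12.01: beer, wine and spirits → 12.5% → £1.50125
AA batteries (8-pack) £10.83: all other tangible goods → 5.5% → £0.59565
Unrounded tax sum = £4.59305 → £4.59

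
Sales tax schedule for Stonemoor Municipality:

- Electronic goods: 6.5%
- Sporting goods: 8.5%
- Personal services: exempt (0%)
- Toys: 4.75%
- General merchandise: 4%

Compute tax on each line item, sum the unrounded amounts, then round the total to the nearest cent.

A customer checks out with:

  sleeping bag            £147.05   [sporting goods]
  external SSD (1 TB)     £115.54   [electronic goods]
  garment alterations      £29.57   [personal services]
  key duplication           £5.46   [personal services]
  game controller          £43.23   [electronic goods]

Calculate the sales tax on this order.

£22.82

Sleeping bag £147.05: sporting goods → 8.5% → £12.49925
External SSD (1 TB) £115.54: electronic goods → 6.5% → £7.5101
Garment alterations £29.57: personal services → 0% → £0.00
Key duplication £5.46: personal services → 0% → £0.00
Game controller £43.23: electronic goods → 6.5% → £2.80995
Unrounded tax sum = £22.8193 → £22.82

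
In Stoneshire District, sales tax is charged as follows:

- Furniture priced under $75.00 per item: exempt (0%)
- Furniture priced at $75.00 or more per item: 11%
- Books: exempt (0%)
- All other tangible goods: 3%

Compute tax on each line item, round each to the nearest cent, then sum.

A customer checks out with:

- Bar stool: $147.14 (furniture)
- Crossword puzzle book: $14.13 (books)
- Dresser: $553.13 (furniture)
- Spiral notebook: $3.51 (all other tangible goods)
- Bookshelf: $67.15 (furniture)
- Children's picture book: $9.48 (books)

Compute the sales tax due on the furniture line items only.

Bar stool $147.14: furniture, $75.00 or more → 11% → $16.19
Dresser $553.13: furniture, $75.00 or more → 11% → $60.84
Bookshelf $67.15: furniture, under $75.00 → 0% → $0.00
Tax on furniture = $16.19 + $60.84 + $0.00 = $77.03

$77.03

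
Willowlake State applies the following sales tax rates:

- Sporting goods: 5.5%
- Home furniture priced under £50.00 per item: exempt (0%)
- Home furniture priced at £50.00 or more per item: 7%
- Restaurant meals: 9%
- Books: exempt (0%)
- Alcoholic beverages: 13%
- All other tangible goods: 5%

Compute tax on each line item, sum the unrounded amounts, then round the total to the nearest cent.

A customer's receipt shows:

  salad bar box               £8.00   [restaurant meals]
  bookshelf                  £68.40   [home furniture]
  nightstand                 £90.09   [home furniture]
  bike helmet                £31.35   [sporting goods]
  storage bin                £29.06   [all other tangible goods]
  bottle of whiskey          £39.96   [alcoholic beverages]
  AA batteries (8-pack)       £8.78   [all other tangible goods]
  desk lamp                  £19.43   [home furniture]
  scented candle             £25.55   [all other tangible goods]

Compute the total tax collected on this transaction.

£21.90

Salad bar box £8.00: restaurant meals → 9% → £0.72
Bookshelf £68.40: home furniture, £50.00 or more → 7% → £4.788
Nightstand £90.09: home furniture, £50.00 or more → 7% → £6.3063
Bike helmet £31.35: sporting goods → 5.5% → £1.72425
Storage bin £29.06: all other tangible goods → 5% → £1.453
Bottle of whiskey £39.96: alcoholic beverages → 13% → £5.1948
AA batteries (8-pack) £8.78: all other tangible goods → 5% → £0.439
Desk lamp £19.43: home furniture, under £50.00 → 0% → £0.00
Scented candle £25.55: all other tangible goods → 5% → £1.2775
Unrounded tax sum = £21.90285 → £21.90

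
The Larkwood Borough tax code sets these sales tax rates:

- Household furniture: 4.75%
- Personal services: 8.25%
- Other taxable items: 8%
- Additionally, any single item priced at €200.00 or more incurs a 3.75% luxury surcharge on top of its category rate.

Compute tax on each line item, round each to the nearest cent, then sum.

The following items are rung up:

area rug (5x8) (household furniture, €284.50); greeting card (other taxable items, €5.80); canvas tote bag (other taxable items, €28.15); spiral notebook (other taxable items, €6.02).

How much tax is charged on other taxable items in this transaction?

€3.19

Greeting card €5.80: other taxable items → 8% → €0.46
Canvas tote bag €28.15: other taxable items → 8% → €2.25
Spiral notebook €6.02: other taxable items → 8% → €0.48
Tax on other taxable items = €0.46 + €2.25 + €0.48 = €3.19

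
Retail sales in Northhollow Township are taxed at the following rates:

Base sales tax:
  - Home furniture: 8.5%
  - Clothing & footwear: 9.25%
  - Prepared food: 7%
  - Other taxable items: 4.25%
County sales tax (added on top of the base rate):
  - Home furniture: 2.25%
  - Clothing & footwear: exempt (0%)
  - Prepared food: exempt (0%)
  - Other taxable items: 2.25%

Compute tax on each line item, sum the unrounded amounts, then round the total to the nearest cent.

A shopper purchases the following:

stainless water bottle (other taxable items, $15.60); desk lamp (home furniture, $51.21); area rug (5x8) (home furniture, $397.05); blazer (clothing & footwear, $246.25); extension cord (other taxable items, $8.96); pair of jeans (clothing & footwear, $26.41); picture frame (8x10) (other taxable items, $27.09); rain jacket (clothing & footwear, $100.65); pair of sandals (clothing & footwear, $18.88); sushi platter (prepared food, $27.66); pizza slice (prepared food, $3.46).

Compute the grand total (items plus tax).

Stainless water bottle $15.60: other taxable items → 4.25% + 2.25% county = 6.5% → $1.014
Desk lamp $51.21: home furniture → 8.5% + 2.25% county = 10.75% → $5.505075
Area rug (5x8) $397.05: home furniture → 8.5% + 2.25% county = 10.75% → $42.682875
Blazer $246.25: clothing & footwear → 9.25% + 0% county = 9.25% → $22.778125
Extension cord $8.96: other taxable items → 4.25% + 2.25% county = 6.5% → $0.5824
Pair of jeans $26.41: clothing & footwear → 9.25% + 0% county = 9.25% → $2.442925
Picture frame (8x10) $27.09: other taxable items → 4.25% + 2.25% county = 6.5% → $1.76085
Rain jacket $100.65: clothing & footwear → 9.25% + 0% county = 9.25% → $9.310125
Pair of sandals $18.88: clothing & footwear → 9.25% + 0% county = 9.25% → $1.7464
Sushi platter $27.66: prepared food → 7% + 0% county = 7% → $1.9362
Pizza slice $3.46: prepared food → 7% + 0% county = 7% → $0.2422
Subtotal = $923.22; unrounded tax = $90.001175 → $90.00; total due = $1013.22

$1013.22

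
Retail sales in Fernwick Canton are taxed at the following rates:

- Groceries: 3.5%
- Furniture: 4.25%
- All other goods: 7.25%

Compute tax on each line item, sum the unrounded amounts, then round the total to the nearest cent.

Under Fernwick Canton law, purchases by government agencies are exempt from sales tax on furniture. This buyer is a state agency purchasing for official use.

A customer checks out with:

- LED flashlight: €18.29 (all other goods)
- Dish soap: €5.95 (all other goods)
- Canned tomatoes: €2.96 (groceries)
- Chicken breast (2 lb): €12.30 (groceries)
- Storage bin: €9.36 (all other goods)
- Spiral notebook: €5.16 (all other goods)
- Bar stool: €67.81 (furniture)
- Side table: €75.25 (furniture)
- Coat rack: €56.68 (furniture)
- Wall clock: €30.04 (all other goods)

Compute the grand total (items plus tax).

LED flashlight €18.29: all other goods → 7.25% → €1.326025
Dish soap €5.95: all other goods → 7.25% → €0.431375
Canned tomatoes €2.96: groceries → 3.5% → €0.1036
Chicken breast (2 lb) €12.30: groceries → 3.5% → €0.4305
Storage bin €9.36: all other goods → 7.25% → €0.6786
Spiral notebook €5.16: all other goods → 7.25% → €0.3741
Bar stool €67.81: furniture, buyer-exempt → 0% → €0.00
Side table €75.25: furniture, buyer-exempt → 0% → €0.00
Coat rack €56.68: furniture, buyer-exempt → 0% → €0.00
Wall clock €30.04: all other goods → 7.25% → €2.1779
Subtotal = €283.80; unrounded tax = €5.5221 → €5.52; total due = €289.32

€289.32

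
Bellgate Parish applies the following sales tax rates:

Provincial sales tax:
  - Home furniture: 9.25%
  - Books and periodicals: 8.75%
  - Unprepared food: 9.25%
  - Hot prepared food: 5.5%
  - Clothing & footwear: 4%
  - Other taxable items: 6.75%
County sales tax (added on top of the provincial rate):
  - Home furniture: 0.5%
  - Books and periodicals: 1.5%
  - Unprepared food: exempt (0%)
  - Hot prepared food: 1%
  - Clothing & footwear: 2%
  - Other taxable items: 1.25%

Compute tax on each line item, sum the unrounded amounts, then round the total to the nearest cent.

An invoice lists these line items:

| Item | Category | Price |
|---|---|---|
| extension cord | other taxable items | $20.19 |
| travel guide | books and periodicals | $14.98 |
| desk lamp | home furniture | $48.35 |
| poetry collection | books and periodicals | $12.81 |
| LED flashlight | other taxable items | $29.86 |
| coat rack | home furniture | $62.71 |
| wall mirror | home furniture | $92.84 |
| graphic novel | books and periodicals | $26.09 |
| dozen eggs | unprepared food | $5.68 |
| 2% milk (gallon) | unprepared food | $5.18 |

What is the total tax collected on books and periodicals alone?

Travel guide $14.98: books and periodicals → 8.75% + 1.5% county = 10.25% → $1.53545
Poetry collection $12.81: books and periodicals → 8.75% + 1.5% county = 10.25% → $1.313025
Graphic novel $26.09: books and periodicals → 8.75% + 1.5% county = 10.25% → $2.674225
Tax on books and periodicals: unrounded sum = $5.5227 → $5.52

$5.52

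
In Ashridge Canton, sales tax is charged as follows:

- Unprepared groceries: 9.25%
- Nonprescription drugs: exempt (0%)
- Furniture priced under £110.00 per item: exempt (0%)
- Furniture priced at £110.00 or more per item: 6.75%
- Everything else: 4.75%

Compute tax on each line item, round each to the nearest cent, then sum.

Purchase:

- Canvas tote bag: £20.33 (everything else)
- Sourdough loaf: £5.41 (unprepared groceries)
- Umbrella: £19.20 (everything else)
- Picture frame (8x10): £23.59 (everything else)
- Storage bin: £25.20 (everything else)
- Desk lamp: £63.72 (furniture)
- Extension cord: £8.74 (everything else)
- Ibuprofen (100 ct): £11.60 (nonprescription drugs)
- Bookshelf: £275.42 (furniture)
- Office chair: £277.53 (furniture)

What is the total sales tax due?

Canvas tote bag £20.33: everything else → 4.75% → £0.97
Sourdough loaf £5.41: unprepared groceries → 9.25% → £0.50
Umbrella £19.20: everything else → 4.75% → £0.91
Picture frame (8x10) £23.59: everything else → 4.75% → £1.12
Storage bin £25.20: everything else → 4.75% → £1.20
Desk lamp £63.72: furniture, under £110.00 → 0% → £0.00
Extension cord £8.74: everything else → 4.75% → £0.42
Ibuprofen (100 ct) £11.60: nonprescription drugs → 0% → £0.00
Bookshelf £275.42: furniture, £110.00 or more → 6.75% → £18.59
Office chair £277.53: furniture, £110.00 or more → 6.75% → £18.73
Total tax = £0.97 + £0.50 + £0.91 + £1.12 + £1.20 + £0.42 + £18.59 + £18.73 = £42.44

£42.44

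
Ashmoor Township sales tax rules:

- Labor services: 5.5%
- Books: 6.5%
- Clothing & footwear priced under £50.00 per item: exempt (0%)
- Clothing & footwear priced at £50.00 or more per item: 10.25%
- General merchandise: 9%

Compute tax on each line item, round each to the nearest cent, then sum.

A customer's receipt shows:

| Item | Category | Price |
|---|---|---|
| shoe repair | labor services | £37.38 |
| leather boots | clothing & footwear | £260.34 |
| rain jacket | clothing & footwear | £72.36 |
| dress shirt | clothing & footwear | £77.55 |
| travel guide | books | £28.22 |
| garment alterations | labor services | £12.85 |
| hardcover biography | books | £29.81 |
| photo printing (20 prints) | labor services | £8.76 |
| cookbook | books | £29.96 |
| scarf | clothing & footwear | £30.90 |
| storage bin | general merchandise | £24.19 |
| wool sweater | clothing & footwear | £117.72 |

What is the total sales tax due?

Shoe repair £37.38: labor services → 5.5% → £2.06
Leather boots £260.34: clothing & footwear, £50.00 or more → 10.25% → £26.68
Rain jacket £72.36: clothing & footwear, £50.00 or more → 10.25% → £7.42
Dress shirt £77.55: clothing & footwear, £50.00 or more → 10.25% → £7.95
Travel guide £28.22: books → 6.5% → £1.83
Garment alterations £12.85: labor services → 5.5% → £0.71
Hardcover biography £29.81: books → 6.5% → £1.94
Photo printing (20 prints) £8.76: labor services → 5.5% → £0.48
Cookbook £29.96: books → 6.5% → £1.95
Scarf £30.90: clothing & footwear, under £50.00 → 0% → £0.00
Storage bin £24.19: general merchandise → 9% → £2.18
Wool sweater £117.72: clothing & footwear, £50.00 or more → 10.25% → £12.07
Total tax = £2.06 + £26.68 + £7.42 + £7.95 + £1.83 + £0.71 + £1.94 + £0.48 + £1.95 + £2.18 + £12.07 = £65.27

£65.27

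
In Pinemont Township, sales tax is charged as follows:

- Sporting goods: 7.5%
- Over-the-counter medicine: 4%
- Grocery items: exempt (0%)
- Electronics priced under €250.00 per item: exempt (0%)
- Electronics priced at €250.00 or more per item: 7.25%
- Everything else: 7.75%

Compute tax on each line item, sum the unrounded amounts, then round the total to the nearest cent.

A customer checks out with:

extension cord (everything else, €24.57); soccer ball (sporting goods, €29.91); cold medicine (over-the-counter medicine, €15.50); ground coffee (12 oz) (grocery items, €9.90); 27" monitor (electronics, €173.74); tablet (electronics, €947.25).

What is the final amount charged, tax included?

€1274.31

Extension cord €24.57: everything else → 7.75% → €1.904175
Soccer ball €29.91: sporting goods → 7.5% → €2.24325
Cold medicine €15.50: over-the-counter medicine → 4% → €0.62
Ground coffee (12 oz) €9.90: grocery items → 0% → €0.00
27" monitor €173.74: electronics, under €250.00 → 0% → €0.00
Tablet €947.25: electronics, €250.00 or more → 7.25% → €68.675625
Subtotal = €1200.87; unrounded tax = €73.44305 → €73.44; total due = €1274.31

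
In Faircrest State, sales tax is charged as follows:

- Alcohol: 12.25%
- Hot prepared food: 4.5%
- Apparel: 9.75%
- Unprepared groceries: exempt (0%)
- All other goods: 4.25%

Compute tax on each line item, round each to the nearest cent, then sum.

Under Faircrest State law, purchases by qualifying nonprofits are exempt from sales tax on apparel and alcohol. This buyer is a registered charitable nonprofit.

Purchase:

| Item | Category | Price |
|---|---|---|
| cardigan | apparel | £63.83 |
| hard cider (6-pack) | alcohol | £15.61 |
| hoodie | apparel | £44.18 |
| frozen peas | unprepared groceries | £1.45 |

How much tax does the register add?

Cardigan £63.83: apparel, buyer-exempt → 0% → £0.00
Hard cider (6-pack) £15.61: alcohol, buyer-exempt → 0% → £0.00
Hoodie £44.18: apparel, buyer-exempt → 0% → £0.00
Frozen peas £1.45: unprepared groceries → 0% → £0.00
Total tax = £0.00

£0.00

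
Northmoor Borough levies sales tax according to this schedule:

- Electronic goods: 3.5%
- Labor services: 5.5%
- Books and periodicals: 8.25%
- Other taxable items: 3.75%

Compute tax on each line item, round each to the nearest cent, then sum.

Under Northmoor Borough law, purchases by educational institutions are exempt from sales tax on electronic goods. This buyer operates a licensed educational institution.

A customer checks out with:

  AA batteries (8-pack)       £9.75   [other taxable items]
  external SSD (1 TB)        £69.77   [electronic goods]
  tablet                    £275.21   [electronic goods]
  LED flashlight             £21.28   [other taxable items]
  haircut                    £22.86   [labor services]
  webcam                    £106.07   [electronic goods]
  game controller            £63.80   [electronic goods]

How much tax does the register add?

£2.43

AA batteries (8-pack) £9.75: other taxable items → 3.75% → £0.37
External SSD (1 TB) £69.77: electronic goods, buyer-exempt → 0% → £0.00
Tablet £275.21: electronic goods, buyer-exempt → 0% → £0.00
LED flashlight £21.28: other taxable items → 3.75% → £0.80
Haircut £22.86: labor services → 5.5% → £1.26
Webcam £106.07: electronic goods, buyer-exempt → 0% → £0.00
Game controller £63.80: electronic goods, buyer-exempt → 0% → £0.00
Total tax = £0.37 + £0.80 + £1.26 = £2.43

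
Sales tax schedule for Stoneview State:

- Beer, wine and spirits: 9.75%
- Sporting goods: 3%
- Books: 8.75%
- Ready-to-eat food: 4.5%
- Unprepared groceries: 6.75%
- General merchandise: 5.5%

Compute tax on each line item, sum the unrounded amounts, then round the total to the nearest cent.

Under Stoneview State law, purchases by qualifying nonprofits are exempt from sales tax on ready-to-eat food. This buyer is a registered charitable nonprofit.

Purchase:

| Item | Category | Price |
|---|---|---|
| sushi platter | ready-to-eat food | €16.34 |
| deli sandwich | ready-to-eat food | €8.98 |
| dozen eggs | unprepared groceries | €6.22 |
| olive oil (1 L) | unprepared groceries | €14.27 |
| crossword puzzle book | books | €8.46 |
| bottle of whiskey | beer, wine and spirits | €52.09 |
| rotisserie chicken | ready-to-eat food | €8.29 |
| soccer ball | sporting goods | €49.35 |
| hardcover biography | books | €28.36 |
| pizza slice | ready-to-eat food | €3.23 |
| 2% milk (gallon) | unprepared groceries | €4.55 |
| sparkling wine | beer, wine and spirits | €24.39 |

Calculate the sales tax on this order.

€13.85

Sushi platter €16.34: ready-to-eat food, buyer-exempt → 0% → €0.00
Deli sandwich €8.98: ready-to-eat food, buyer-exempt → 0% → €0.00
Dozen eggs €6.22: unprepared groceries → 6.75% → €0.41985
Olive oil (1 L) €14.27: unprepared groceries → 6.75% → €0.963225
Crossword puzzle book €8.46: books → 8.75% → €0.74025
Bottle of whiskey €52.09: beer, wine and spirits → 9.75% → €5.078775
Rotisserie chicken €8.29: ready-to-eat food, buyer-exempt → 0% → €0.00
Soccer ball €49.35: sporting goods → 3% → €1.4805
Hardcover biography €28.36: books → 8.75% → €2.4815
Pizza slice €3.23: ready-to-eat food, buyer-exempt → 0% → €0.00
2% milk (gallon) €4.55: unprepared groceries → 6.75% → €0.307125
Sparkling wine €24.39: beer, wine and spirits → 9.75% → €2.378025
Unrounded tax sum = €13.84925 → €13.85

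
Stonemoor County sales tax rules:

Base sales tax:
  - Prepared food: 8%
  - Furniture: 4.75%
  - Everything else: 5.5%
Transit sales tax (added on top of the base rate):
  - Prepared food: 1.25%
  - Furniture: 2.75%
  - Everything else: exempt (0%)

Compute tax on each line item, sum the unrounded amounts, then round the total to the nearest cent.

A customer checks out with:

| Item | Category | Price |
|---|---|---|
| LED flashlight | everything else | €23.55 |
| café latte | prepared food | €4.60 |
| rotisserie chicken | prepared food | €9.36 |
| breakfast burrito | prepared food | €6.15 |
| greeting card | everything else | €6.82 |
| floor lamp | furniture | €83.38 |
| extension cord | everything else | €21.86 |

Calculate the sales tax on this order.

€10.99

LED flashlight €23.55: everything else → 5.5% + 0% transit = 5.5% → €1.29525
Café latte €4.60: prepared food → 8% + 1.25% transit = 9.25% → €0.4255
Rotisserie chicken €9.36: prepared food → 8% + 1.25% transit = 9.25% → €0.8658
Breakfast burrito €6.15: prepared food → 8% + 1.25% transit = 9.25% → €0.568875
Greeting card €6.82: everything else → 5.5% + 0% transit = 5.5% → €0.3751
Floor lamp €83.38: furniture → 4.75% + 2.75% transit = 7.5% → €6.2535
Extension cord €21.86: everything else → 5.5% + 0% transit = 5.5% → €1.2023
Unrounded tax sum = €10.986325 → €10.99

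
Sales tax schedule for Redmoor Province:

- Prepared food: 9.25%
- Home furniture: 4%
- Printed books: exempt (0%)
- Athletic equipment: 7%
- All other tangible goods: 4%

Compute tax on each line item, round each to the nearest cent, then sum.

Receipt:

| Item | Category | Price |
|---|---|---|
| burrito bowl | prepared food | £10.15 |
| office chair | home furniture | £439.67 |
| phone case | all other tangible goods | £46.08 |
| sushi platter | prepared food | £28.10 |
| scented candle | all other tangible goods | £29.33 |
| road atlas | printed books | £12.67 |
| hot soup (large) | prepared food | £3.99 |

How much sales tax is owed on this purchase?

£24.51

Burrito bowl £10.15: prepared food → 9.25% → £0.94
Office chair £439.67: home furniture → 4% → £17.59
Phone case £46.08: all other tangible goods → 4% → £1.84
Sushi platter £28.10: prepared food → 9.25% → £2.60
Scented candle £29.33: all other tangible goods → 4% → £1.17
Road atlas £12.67: printed books → 0% → £0.00
Hot soup (large) £3.99: prepared food → 9.25% → £0.37
Total tax = £0.94 + £17.59 + £1.84 + £2.60 + £1.17 + £0.37 = £24.51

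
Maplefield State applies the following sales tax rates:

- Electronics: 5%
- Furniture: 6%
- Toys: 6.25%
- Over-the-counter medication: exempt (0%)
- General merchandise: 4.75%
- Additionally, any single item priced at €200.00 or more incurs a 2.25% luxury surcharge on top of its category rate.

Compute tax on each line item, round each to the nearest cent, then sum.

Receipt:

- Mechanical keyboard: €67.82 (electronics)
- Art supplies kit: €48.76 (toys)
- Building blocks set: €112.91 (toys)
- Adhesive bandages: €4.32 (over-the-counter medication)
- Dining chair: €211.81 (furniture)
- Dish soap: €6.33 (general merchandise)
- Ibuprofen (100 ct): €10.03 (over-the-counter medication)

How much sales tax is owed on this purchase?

€31.27

Mechanical keyboard €67.82: electronics → 5% → €3.39
Art supplies kit €48.76: toys → 6.25% → €3.05
Building blocks set €112.91: toys → 6.25% → €7.06
Adhesive bandages €4.32: over-the-counter medication → 0% → €0.00
Dining chair €211.81: furniture → 6% + 2.25% surcharge = 8.25% → €17.47
Dish soap €6.33: general merchandise → 4.75% → €0.30
Ibuprofen (100 ct) €10.03: over-the-counter medication → 0% → €0.00
Total tax = €3.39 + €3.05 + €7.06 + €17.47 + €0.30 = €31.27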